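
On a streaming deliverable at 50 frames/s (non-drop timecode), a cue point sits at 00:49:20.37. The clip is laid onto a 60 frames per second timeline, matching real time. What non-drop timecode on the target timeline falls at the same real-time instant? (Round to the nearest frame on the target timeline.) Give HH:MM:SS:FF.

Source frame index: (0×3600 + 49×60 + 20) × 50 + 37 = 148037.
Real time: 148037 / (50) = 148037/50 s.
Target frame: (148037/50) × (60) = 888222/5 ≈ 177644.400 → 177644.
At 60 labels/s: frame 177644 → 00:49:20:44.

00:49:20:44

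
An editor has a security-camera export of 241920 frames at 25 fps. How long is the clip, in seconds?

9676.8 seconds

Running time = 241920 / (25) = 9676.8 s.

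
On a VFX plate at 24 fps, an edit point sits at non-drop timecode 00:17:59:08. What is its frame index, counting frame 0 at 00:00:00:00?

Total seconds to the label: (0 × 3600 + 17 × 60 + 59) = 1079.
Frame index = 1079 × 24 + 8 = 25904.

frame 25904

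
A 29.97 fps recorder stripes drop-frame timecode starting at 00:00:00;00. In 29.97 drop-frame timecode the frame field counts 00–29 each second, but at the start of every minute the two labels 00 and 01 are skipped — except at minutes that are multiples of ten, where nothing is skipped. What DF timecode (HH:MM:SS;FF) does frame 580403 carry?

Each 10-minute DF block holds 10 × 60 × 30 − 9 × 2 = 17982 frames. 580403 ÷ 17982 → 32 full blocks, remainder 4979.
Within the partial block the first minute is 1800 frames and each further minute 1798, so 2 further minute boundaries passed. Total skipped labels = 18 × 32 + 2 × 2 = 580.
Non-drop label index = 580403 + 580 = 580983; at 30 labels/s that is 05:22:46:03, i.e. DF 05:22:46;03.

05:22:46;03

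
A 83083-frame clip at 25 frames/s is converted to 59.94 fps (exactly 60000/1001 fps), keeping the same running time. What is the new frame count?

Target frames = source frames × (target rate / source rate) = 83083 × (60000/1001)/(25) = 83083 × 2400/1001 = 199200.

199200 frames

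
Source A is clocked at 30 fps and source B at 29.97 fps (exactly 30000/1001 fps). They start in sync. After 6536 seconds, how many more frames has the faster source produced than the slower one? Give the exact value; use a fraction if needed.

196080/1001 frames

A emits 30 × 6536 = 196080 frames; B emits 30000/1001 × 6536 = 196080000/1001.
Difference = 196080/1001 frames (≈ 195.8841); B is behind A.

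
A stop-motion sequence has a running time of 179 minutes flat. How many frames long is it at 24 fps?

179 min = 10740 s.
Frames = 10740 × 24 = 257760.

257760 frames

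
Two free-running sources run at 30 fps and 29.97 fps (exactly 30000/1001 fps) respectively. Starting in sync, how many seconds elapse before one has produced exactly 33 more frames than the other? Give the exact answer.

The gap grows by |30000/1001 − 30| = 30/1001 frames per second.
Time for a 33-frame gap: 33 ÷ (30/1001) = 1101.1 s.

1101.1 seconds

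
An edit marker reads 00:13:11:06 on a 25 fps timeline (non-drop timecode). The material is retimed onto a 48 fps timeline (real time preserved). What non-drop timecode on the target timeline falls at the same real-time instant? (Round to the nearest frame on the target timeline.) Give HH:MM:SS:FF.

00:13:11:12

Source frame index: (0×3600 + 13×60 + 11) × 25 + 6 = 19781.
Real time: 19781 / (25) = 19781/25 s.
Target frame: (19781/25) × (48) = 949488/25 ≈ 37979.520 → 37980.
At 48 labels/s: frame 37980 → 00:13:11:12.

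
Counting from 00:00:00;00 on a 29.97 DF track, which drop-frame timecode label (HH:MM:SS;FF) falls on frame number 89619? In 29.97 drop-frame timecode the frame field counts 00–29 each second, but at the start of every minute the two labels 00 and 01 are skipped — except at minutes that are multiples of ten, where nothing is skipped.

00:49:50;09

Ten DF minutes hold 17982 frames, so frame 89619 lies in block 4 (frames 71928–89909) with 17691 frames into that block.
The block's first minute is 1800 frames and the rest 1798 each; 17691 frames reaches minute 9, so 4 × 18 + 9 × 2 = 90 labels have been skipped so far.
Adding those back, label number 89619 + 90 = 89709 at 30 labels/s is 2990 s + 9 f = 0 h 49 min 50 s frame 9, i.e. 00:49:50;09.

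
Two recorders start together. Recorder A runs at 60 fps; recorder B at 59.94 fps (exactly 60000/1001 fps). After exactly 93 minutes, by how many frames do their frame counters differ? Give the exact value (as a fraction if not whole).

334800/1001 frames

93 min = 5580 s.
A emits 60 × 5580 = 334800 frames; B emits 60000/1001 × 5580 = 334800000/1001.
Difference = 334800/1001 frames (≈ 334.4655); B is behind A.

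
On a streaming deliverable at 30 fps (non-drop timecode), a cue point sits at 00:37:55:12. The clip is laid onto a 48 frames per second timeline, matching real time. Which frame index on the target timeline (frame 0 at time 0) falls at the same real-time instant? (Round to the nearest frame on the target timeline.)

frame 109219

Source frame index: (0×3600 + 37×60 + 55) × 30 + 12 = 68262.
Real time: 68262 / (30) = 11377/5 s.
Target frame: (11377/5) × (48) = 546096/5 ≈ 109219.200 → 109219.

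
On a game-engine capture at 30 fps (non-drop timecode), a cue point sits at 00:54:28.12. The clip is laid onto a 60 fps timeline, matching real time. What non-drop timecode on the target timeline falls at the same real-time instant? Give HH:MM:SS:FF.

Source frame index: (0×3600 + 54×60 + 28) × 30 + 12 = 98052.
Real time: 98052 / (30) = 16342/5 s.
Target frame: (16342/5) × (60) = 196104.
At 60 labels/s: frame 196104 → 00:54:28:24.

00:54:28:24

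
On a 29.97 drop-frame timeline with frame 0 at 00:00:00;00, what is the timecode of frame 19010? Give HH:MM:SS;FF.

00:10:34;08

Ten DF minutes hold 17982 frames, so frame 19010 lies in block 1 (frames 17982–35963) with 1028 frames into that block.
The block's first minute is 1800 frames and the rest 1798 each; 1028 frames reaches minute 0, so 1 × 18 + 0 × 2 = 18 labels have been skipped so far.
Adding those back, label number 19010 + 18 = 19028 at 30 labels/s is 634 s + 8 f = 0 h 10 min 34 s frame 8, i.e. 00:10:34;08.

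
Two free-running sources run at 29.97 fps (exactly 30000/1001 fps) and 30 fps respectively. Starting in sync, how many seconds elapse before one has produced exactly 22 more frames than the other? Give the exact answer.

11011/15 seconds

The gap grows by |30 − 30000/1001| = 30/1001 frames per second.
Time for a 22-frame gap: 22 ÷ (30/1001) = 11011/15 s.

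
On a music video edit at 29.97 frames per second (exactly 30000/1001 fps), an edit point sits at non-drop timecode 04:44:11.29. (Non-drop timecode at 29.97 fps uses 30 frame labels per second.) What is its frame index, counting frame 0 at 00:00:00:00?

frame 511559

Total seconds to the label: (4 × 3600 + 44 × 60 + 11) = 17051.
Frame index = 17051 × 30 + 29 = 511559.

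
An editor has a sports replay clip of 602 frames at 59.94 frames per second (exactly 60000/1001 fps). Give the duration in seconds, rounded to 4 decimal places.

10.0434 seconds

Running time = 602 × 1001/60000 = 301301/30000 s ≈ 10.0434 s.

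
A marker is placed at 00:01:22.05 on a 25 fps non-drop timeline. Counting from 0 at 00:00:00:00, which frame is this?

frame 2055

Total seconds to the label: (0 × 3600 + 1 × 60 + 22) = 82.
Frame index = 82 × 25 + 5 = 2055.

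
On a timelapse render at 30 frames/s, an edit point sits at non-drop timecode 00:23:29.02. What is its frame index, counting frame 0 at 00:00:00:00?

42272

Total seconds to the label: (0 × 3600 + 23 × 60 + 29) = 1409.
Frame index = 1409 × 30 + 2 = 42272.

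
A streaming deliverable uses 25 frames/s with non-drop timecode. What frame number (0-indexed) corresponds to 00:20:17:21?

Total seconds to the label: (0 × 3600 + 20 × 60 + 17) = 1217.
Frame index = 1217 × 25 + 21 = 30446.

frame 30446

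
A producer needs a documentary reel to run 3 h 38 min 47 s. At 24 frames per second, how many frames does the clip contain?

315048 frames

3 h 38 min 47 s = 13127 s.
Frames = 13127 × 24 = 315048.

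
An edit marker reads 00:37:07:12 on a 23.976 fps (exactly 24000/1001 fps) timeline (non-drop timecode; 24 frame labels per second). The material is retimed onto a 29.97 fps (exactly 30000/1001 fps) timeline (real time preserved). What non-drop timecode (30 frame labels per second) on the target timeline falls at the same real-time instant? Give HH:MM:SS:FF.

Source frame index: (0×3600 + 37×60 + 7) × 24 + 12 = 53460.
Real time: 53460 / (24000/1001) = 891891/400 s.
Target frame: (891891/400) × (30000/1001) = 66825.
At 30 labels/s: frame 66825 → 00:37:07:15.

00:37:07:15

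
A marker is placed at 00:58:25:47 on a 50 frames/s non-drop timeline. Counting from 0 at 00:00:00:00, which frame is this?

Total seconds to the label: (0 × 3600 + 58 × 60 + 25) = 3505.
Frame index = 3505 × 50 + 47 = 175297.

175297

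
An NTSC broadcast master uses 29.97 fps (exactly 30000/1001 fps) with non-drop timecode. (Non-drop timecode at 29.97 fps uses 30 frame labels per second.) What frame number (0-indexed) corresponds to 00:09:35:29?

Total seconds to the label: (0 × 3600 + 9 × 60 + 35) = 575.
Frame index = 575 × 30 + 29 = 17279.

17279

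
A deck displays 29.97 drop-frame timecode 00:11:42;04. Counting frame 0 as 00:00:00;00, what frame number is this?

21044

Complete 10-minute blocks: 1, each 17982 frames → 17982.
Remaining 1 whole minute in the current block: 1800 + 0 × 1798 = 1800 frames.
Within the current minute: 42 × 30 + 4 − 2 = 1262 (labels ;00/;01 skipped at this minute). Total = 17982 + 1800 + 1262 = 21044.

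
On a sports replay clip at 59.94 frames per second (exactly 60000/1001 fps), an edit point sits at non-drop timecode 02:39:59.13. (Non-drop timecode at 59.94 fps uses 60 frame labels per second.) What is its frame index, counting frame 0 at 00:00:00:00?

frame 575953

Total seconds to the label: (2 × 3600 + 39 × 60 + 59) = 9599.
Frame index = 9599 × 60 + 13 = 575953.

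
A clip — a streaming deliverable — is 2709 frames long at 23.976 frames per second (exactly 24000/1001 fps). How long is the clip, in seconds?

112.987875 seconds

Running time = 2709 / (24000/1001) = 112.987875 s.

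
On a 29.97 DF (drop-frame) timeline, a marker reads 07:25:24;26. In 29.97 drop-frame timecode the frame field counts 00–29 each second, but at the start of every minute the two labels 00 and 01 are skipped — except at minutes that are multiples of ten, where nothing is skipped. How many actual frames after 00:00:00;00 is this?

As if non-drop at 30 labels/s: (7 × 3600 + 25 × 60 + 24) × 30 + 26 = 801746.
Minute boundaries passed: 445; those not divisible by 10: 445 − 44 = 401; dropped labels = 2 × 401 = 802.
Actual frame index = 801746 − 802 = 800944.

800944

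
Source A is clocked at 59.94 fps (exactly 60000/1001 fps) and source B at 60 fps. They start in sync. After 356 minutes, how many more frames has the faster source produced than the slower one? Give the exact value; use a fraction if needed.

1281600/1001 frames

356 min = 21360 s.
A emits 60000/1001 × 21360 = 1281600000/1001 frames; B emits 60 × 21360 = 1281600.
Difference = 1281600/1001 frames (≈ 1280.3197); B is ahead of A.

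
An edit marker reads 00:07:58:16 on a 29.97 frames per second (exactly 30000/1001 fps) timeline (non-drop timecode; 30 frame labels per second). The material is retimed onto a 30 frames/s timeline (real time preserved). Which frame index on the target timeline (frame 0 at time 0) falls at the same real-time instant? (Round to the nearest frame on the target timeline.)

Source frame index: (0×3600 + 7×60 + 58) × 30 + 16 = 14356.
Real time: 14356 / (30000/1001) = 3592589/7500 s.
Target frame: (3592589/7500) × (30) = 3592589/250 ≈ 14370.356 → 14370.

frame 14370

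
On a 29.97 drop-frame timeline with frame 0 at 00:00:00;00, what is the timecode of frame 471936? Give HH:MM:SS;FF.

04:22:26;28

Ten DF minutes hold 17982 frames, so frame 471936 lies in block 26 (frames 467532–485513) with 4404 frames into that block.
The block's first minute is 1800 frames and the rest 1798 each; 4404 frames reaches minute 2, so 26 × 18 + 2 × 2 = 472 labels have been skipped so far.
Adding those back, label number 471936 + 472 = 472408 at 30 labels/s is 15746 s + 28 f = 4 h 22 min 26 s frame 28, i.e. 04:22:26;28.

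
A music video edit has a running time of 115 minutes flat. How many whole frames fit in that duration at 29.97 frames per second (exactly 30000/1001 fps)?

206793 frames

115 min = 6900 s.
Frames = 6900 × 30000/1001 = 207000000/1001 ≈ 206793.2068.
Complete frames: 206793.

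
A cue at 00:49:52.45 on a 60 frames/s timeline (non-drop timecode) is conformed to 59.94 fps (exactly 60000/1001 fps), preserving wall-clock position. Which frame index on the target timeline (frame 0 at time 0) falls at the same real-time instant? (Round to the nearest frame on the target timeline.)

frame 179386

Source frame index: (0×3600 + 49×60 + 52) × 60 + 45 = 179565.
Real time: 179565 / (60) = 11971/4 s.
Target frame: (11971/4) × (60000/1001) = 179565000/1001 ≈ 179385.614 → 179386.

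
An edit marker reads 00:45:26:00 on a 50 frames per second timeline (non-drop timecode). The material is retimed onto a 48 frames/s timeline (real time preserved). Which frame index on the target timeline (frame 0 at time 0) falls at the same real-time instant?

Source frame index: (0×3600 + 45×60 + 26) × 50 + 0 = 136300.
Real time: 136300 / (50) = 2726 s.
Target frame: (2726) × (48) = 130848.

frame 130848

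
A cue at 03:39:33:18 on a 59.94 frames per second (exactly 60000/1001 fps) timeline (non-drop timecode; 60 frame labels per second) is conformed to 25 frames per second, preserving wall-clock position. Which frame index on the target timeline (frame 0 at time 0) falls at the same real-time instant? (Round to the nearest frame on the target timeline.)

frame 329662

Source frame index: (3×3600 + 39×60 + 33) × 60 + 18 = 790398.
Real time: 790398 / (60000/1001) = 131864733/10000 s.
Target frame: (131864733/10000) × (25) = 131864733/400 ≈ 329661.833 → 329662.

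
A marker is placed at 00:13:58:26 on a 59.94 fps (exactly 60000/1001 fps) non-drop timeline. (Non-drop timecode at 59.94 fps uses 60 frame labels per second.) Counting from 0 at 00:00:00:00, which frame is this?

50306

Total seconds to the label: (0 × 3600 + 13 × 60 + 58) = 838.
Frame index = 838 × 60 + 26 = 50306.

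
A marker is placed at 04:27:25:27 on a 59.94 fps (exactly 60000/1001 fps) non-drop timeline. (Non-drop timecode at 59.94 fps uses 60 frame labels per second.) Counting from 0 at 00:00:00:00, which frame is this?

frame 962727

Total seconds to the label: (4 × 3600 + 27 × 60 + 25) = 16045.
Frame index = 16045 × 60 + 27 = 962727.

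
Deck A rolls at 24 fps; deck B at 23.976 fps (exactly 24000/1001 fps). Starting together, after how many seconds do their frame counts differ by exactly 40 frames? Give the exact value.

The gap grows by |24000/1001 − 24| = 24/1001 frames per second.
Time for a 40-frame gap: 40 ÷ (24/1001) = 5005/3 s.

5005/3 seconds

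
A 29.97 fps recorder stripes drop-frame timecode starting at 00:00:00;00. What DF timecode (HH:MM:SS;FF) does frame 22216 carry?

00:12:21;08

Ten DF minutes hold 17982 frames, so frame 22216 lies in block 1 (frames 17982–35963) with 4234 frames into that block.
The block's first minute is 1800 frames and the rest 1798 each; 4234 frames reaches minute 2, so 1 × 18 + 2 × 2 = 22 labels have been skipped so far.
Adding those back, label number 22216 + 22 = 22238 at 30 labels/s is 741 s + 8 f = 0 h 12 min 21 s frame 8, i.e. 00:12:21;08.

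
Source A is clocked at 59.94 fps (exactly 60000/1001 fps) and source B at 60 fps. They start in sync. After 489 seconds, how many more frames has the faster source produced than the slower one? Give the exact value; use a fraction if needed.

A emits 60000/1001 × 489 = 29340000/1001 frames; B emits 60 × 489 = 29340.
Difference = 29340/1001 frames (≈ 29.3107); B is ahead of A.

29340/1001 frames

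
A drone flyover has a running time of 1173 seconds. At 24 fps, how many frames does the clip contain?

28152 frames

Frames = 1173 × 24 = 28152.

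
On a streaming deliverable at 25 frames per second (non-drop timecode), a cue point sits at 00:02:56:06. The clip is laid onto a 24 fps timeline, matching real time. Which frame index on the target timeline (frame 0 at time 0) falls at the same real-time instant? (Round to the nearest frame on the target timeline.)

frame 4230

Source frame index: (0×3600 + 2×60 + 56) × 25 + 6 = 4406.
Real time: 4406 / (25) = 4406/25 s.
Target frame: (4406/25) × (24) = 105744/25 ≈ 4229.760 → 4230.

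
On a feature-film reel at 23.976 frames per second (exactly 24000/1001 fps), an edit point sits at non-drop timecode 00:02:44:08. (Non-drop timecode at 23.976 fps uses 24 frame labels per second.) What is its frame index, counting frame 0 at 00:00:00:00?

frame 3944

Total seconds to the label: (0 × 3600 + 2 × 60 + 44) = 164.
Frame index = 164 × 24 + 8 = 3944.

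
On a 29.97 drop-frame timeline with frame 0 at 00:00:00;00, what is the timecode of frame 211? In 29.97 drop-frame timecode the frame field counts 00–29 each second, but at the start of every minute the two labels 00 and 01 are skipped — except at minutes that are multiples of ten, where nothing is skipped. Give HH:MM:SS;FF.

00:00:07;01

Ten DF minutes hold 17982 frames, so frame 211 lies in block 0 (frames 0–17981) with 211 frames into that block.
The block's first minute is 1800 frames and the rest 1798 each; 211 frames reaches minute 0, so 0 × 18 + 0 × 2 = 0 labels have been skipped so far.
Adding those back, label number 211 + 0 = 211 at 30 labels/s is 7 s + 1 f = 0 h 0 min 7 s frame 1, i.e. 00:00:07;01.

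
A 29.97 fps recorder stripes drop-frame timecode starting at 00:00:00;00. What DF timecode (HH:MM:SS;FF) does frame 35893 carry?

Each 10-minute DF block holds 10 × 60 × 30 − 9 × 2 = 17982 frames. 35893 ÷ 17982 → 1 full block, remainder 17911.
Within the partial block the first minute is 1800 frames and each further minute 1798, so 9 further minute boundaries passed. Total skipped labels = 18 × 1 + 2 × 9 = 36.
Non-drop label index = 35893 + 36 = 35929; at 30 labels/s that is 00:19:57:19, i.e. DF 00:19:57;19.

00:19:57;19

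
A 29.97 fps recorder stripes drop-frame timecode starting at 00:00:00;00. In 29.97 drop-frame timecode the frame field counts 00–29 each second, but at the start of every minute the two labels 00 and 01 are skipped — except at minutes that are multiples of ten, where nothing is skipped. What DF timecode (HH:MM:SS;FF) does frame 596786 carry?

Each 10-minute DF block holds 10 × 60 × 30 − 9 × 2 = 17982 frames. 596786 ÷ 17982 → 33 full blocks, remainder 3380.
Within the partial block the first minute is 1800 frames and each further minute 1798, so 1 further minute boundary passed. Total skipped labels = 18 × 33 + 2 × 1 = 596.
Non-drop label index = 596786 + 596 = 597382; at 30 labels/s that is 05:31:52:22, i.e. DF 05:31:52;22.

05:31:52;22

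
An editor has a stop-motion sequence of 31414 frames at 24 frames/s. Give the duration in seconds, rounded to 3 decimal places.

Running time = 31414 × 1/24 = 15707/12 s ≈ 1308.917 s.

1308.917 seconds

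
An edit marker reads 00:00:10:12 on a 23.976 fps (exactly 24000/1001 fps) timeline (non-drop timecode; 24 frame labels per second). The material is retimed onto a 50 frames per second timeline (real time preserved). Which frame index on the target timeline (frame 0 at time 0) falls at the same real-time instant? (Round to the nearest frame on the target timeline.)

frame 526

Source frame index: (0×3600 + 0×60 + 10) × 24 + 12 = 252.
Real time: 252 / (24000/1001) = 21021/2000 s.
Target frame: (21021/2000) × (50) = 21021/40 ≈ 525.525 → 526.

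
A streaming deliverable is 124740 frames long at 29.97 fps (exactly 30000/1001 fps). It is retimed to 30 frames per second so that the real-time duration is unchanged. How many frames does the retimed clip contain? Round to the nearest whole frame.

Frames at target rate = 124740 × (30) / (30000/1001) = 6243237/50 ≈ 124864.740.
Nearest whole frame: 124865.

124865 frames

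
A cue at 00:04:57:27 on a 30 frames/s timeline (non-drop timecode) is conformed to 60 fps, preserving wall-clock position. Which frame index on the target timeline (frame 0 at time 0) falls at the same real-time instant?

frame 17874

Source frame index: (0×3600 + 4×60 + 57) × 30 + 27 = 8937.
Real time: 8937 / (30) = 2979/10 s.
Target frame: (2979/10) × (60) = 17874.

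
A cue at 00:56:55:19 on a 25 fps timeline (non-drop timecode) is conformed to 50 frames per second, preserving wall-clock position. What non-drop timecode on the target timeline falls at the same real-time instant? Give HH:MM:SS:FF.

00:56:55:38

Source frame index: (0×3600 + 56×60 + 55) × 25 + 19 = 85394.
Real time: 85394 / (25) = 85394/25 s.
Target frame: (85394/25) × (50) = 170788.
At 50 labels/s: frame 170788 → 00:56:55:38.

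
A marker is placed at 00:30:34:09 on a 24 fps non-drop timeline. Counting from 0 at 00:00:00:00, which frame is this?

Total seconds to the label: (0 × 3600 + 30 × 60 + 34) = 1834.
Frame index = 1834 × 24 + 9 = 44025.

frame 44025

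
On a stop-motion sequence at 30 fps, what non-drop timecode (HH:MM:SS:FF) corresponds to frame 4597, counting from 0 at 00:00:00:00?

4597 ÷ 30 = 153 full seconds, remainder 7 frames.
153 s = 0 h 2 min 33 s.
Timecode: 00:02:33:07.

00:02:33:07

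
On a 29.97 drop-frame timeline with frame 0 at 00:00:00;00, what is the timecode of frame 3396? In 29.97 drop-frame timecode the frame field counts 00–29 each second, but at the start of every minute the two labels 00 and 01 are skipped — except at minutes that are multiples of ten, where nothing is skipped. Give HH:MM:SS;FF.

Ten DF minutes hold 17982 frames, so frame 3396 lies in block 0 (frames 0–17981) with 3396 frames into that block.
The block's first minute is 1800 frames and the rest 1798 each; 3396 frames reaches minute 1, so 0 × 18 + 1 × 2 = 2 labels have been skipped so far.
Adding those back, label number 3396 + 2 = 3398 at 30 labels/s is 113 s + 8 f = 0 h 1 min 53 s frame 8, i.e. 00:01:53;08.

00:01:53;08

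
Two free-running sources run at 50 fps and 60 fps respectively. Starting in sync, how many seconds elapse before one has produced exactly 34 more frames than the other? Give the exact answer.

The gap grows by |60 − 50| = 10 frames per second.
Time for a 34-frame gap: 34 ÷ (10) = 3.4 s.

3.4 seconds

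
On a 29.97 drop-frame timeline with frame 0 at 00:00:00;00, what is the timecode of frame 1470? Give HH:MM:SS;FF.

Each 10-minute DF block holds 10 × 60 × 30 − 9 × 2 = 17982 frames. 1470 ÷ 17982 → 0 full blocks, remainder 1470.
Within the partial block the first minute is 1800 frames and each further minute 1798, so 0 further minute boundaries passed. Total skipped labels = 18 × 0 + 2 × 0 = 0.
Non-drop label index = 1470 + 0 = 1470; at 30 labels/s that is 00:00:49:00, i.e. DF 00:00:49;00.

00:00:49;00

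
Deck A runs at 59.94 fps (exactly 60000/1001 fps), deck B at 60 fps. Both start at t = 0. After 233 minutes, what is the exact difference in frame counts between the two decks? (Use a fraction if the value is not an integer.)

838800/1001 frames

233 min = 13980 s.
A emits 60000/1001 × 13980 = 838800000/1001 frames; B emits 60 × 13980 = 838800.
Difference = 838800/1001 frames (≈ 837.9620); B is ahead of A.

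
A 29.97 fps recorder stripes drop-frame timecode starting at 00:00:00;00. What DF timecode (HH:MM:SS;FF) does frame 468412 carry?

Ten DF minutes hold 17982 frames, so frame 468412 lies in block 26 (frames 467532–485513) with 880 frames into that block.
The block's first minute is 1800 frames and the rest 1798 each; 880 frames reaches minute 0, so 26 × 18 + 0 × 2 = 468 labels have been skipped so far.
Adding those back, label number 468412 + 468 = 468880 at 30 labels/s is 15629 s + 10 f = 4 h 20 min 29 s frame 10, i.e. 04:20:29;10.

04:20:29;10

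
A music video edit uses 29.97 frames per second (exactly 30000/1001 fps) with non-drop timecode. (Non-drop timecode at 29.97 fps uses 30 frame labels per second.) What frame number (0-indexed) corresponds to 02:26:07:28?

frame 263038

Total seconds to the label: (2 × 3600 + 26 × 60 + 7) = 8767.
Frame index = 8767 × 30 + 28 = 263038.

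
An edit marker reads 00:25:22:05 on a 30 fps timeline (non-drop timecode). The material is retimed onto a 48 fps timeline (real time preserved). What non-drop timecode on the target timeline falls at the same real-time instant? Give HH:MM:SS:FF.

Source frame index: (0×3600 + 25×60 + 22) × 30 + 5 = 45665.
Real time: 45665 / (30) = 9133/6 s.
Target frame: (9133/6) × (48) = 73064.
At 48 labels/s: frame 73064 → 00:25:22:08.

00:25:22:08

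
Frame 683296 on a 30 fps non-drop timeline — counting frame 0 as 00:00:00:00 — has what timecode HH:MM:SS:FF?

683296 ÷ 30 = 22776 full seconds, remainder 16 frames.
22776 s = 6 h 19 min 36 s.
Timecode: 06:19:36:16.

06:19:36:16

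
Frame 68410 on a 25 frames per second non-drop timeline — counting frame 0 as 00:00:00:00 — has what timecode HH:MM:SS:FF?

00:45:36:10

68410 ÷ 25 = 2736 full seconds, remainder 10 frames.
2736 s = 0 h 45 min 36 s.
Timecode: 00:45:36:10.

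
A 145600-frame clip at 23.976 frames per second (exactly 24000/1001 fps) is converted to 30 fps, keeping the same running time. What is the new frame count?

182182 frames

Target frames = source frames × (target rate / source rate) = 145600 × (30)/(24000/1001) = 145600 × 1001/800 = 182182.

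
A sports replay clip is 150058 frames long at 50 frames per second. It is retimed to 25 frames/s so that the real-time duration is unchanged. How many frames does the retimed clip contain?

Target frames = source frames × (target rate / source rate) = 150058 × (25)/(50) = 150058 × 1/2 = 75029.

75029 frames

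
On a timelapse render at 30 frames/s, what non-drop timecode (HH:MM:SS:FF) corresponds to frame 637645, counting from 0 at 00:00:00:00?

637645 ÷ 30 = 21254 full seconds, remainder 25 frames.
21254 s = 5 h 54 min 14 s.
Timecode: 05:54:14:25.

05:54:14:25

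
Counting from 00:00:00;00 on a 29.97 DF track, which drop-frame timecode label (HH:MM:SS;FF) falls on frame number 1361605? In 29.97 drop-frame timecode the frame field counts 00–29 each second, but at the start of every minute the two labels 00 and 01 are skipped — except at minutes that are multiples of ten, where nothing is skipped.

12:37:12;09

Each 10-minute DF block holds 10 × 60 × 30 − 9 × 2 = 17982 frames. 1361605 ÷ 17982 → 75 full blocks, remainder 12955.
Within the partial block the first minute is 1800 frames and each further minute 1798, so 7 further minute boundaries passed. Total skipped labels = 18 × 75 + 2 × 7 = 1364.
Non-drop label index = 1361605 + 1364 = 1362969; at 30 labels/s that is 12:37:12:09, i.e. DF 12:37:12;09.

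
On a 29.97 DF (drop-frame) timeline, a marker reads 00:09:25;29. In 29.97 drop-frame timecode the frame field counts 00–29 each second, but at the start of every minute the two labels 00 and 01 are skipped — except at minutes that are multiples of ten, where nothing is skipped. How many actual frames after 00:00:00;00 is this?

16961

As if non-drop at 30 labels/s: (0 × 3600 + 9 × 60 + 25) × 30 + 29 = 16979.
Minute boundaries passed: 9; those not divisible by 10: 9 − 0 = 9; dropped labels = 2 × 9 = 18.
Actual frame index = 16979 − 18 = 16961.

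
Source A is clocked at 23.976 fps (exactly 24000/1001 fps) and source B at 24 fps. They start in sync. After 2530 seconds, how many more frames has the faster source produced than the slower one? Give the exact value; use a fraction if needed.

A emits 24000/1001 × 2530 = 5520000/91 frames; B emits 24 × 2530 = 60720.
Difference = 5520/91 frames (≈ 60.6593); B is ahead of A.

5520/91 frames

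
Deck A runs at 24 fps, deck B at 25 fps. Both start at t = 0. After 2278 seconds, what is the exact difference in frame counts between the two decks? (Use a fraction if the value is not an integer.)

A emits 24 × 2278 = 54672 frames; B emits 25 × 2278 = 56950.
Difference = 2278 frames; B is ahead of A.

2278 frames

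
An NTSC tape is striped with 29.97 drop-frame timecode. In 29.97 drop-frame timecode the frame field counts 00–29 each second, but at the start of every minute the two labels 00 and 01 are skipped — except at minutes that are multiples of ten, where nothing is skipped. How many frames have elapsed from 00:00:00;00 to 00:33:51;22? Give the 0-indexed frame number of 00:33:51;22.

60892

As if non-drop at 30 labels/s: (0 × 3600 + 33 × 60 + 51) × 30 + 22 = 60952.
Minute boundaries passed: 33; those not divisible by 10: 33 − 3 = 30; dropped labels = 2 × 30 = 60.
Actual frame index = 60952 − 60 = 60892.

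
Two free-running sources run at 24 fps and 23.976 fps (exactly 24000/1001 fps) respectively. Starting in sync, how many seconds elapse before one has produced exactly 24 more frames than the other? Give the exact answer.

The gap grows by |24000/1001 − 24| = 24/1001 frames per second.
Time for a 24-frame gap: 24 ÷ (24/1001) = 1001 s.

1001 seconds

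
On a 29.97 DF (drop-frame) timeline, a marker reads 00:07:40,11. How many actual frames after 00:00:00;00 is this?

13797

Complete 10-minute blocks: 0, each 17982 frames → 0.
Remaining 7 whole minutes in the current block: 1800 + 6 × 1798 = 12588 frames.
Within the current minute: 40 × 30 + 11 − 2 = 1209 (labels ;00/;01 skipped at this minute). Total = 0 + 12588 + 1209 = 13797.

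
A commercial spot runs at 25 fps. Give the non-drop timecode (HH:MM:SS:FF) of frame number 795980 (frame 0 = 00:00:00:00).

08:50:39:05

795980 ÷ 25 = 31839 full seconds, remainder 5 frames.
31839 s = 8 h 50 min 39 s.
Timecode: 08:50:39:05.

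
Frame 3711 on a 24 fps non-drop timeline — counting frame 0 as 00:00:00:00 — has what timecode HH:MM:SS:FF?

3711 ÷ 24 = 154 full seconds, remainder 15 frames.
154 s = 0 h 2 min 34 s.
Timecode: 00:02:34:15.

00:02:34:15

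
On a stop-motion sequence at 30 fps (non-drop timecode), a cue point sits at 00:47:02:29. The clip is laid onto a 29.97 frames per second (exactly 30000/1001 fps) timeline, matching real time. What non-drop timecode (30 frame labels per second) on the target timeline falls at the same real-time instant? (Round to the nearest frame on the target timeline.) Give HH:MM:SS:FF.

Source frame index: (0×3600 + 47×60 + 2) × 30 + 29 = 84689.
Real time: 84689 / (30) = 84689/30 s.
Target frame: (84689/30) × (30000/1001) = 7699000/91 ≈ 84604.396 → 84604.
At 30 labels/s: frame 84604 → 00:47:00:04.

00:47:00:04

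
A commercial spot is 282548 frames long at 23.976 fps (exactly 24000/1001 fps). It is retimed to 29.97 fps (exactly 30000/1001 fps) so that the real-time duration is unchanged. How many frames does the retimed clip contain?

Target frames = source frames × (target rate / source rate) = 282548 × (30000/1001)/(24000/1001) = 282548 × 5/4 = 353185.

353185 frames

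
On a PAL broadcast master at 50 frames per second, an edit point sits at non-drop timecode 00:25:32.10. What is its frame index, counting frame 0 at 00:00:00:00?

frame 76610

Total seconds to the label: (0 × 3600 + 25 × 60 + 32) = 1532.
Frame index = 1532 × 50 + 10 = 76610.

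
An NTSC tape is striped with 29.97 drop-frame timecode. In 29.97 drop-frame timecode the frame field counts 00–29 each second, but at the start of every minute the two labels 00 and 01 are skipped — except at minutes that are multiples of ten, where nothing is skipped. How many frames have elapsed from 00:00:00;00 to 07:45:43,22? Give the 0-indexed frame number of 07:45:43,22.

As if non-drop at 30 labels/s: (7 × 3600 + 45 × 60 + 43) × 30 + 22 = 838312.
Minute boundaries passed: 465; those not divisible by 10: 465 − 46 = 419; dropped labels = 2 × 419 = 838.
Actual frame index = 838312 − 838 = 837474.

837474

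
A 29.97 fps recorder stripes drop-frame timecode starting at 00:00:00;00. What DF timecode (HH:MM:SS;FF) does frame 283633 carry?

Each 10-minute DF block holds 10 × 60 × 30 − 9 × 2 = 17982 frames. 283633 ÷ 17982 → 15 full blocks, remainder 13903.
Within the partial block the first minute is 1800 frames and each further minute 1798, so 7 further minute boundaries passed. Total skipped labels = 18 × 15 + 2 × 7 = 284.
Non-drop label index = 283633 + 284 = 283917; at 30 labels/s that is 02:37:43:27, i.e. DF 02:37:43;27.

02:37:43;27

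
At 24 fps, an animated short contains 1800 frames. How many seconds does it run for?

75 seconds

Running time = 1800 / (24) = 75 s.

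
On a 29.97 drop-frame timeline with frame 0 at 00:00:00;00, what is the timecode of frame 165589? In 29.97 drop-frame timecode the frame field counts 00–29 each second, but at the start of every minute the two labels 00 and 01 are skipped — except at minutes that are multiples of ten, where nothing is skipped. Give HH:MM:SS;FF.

Each 10-minute DF block holds 10 × 60 × 30 − 9 × 2 = 17982 frames. 165589 ÷ 17982 → 9 full blocks, remainder 3751.
Within the partial block the first minute is 1800 frames and each further minute 1798, so 2 further minute boundaries passed. Total skipped labels = 18 × 9 + 2 × 2 = 166.
Non-drop label index = 165589 + 166 = 165755; at 30 labels/s that is 01:32:05:05, i.e. DF 01:32:05;05.

01:32:05;05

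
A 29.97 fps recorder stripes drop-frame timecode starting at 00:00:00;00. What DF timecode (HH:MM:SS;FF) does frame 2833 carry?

Ten DF minutes hold 17982 frames, so frame 2833 lies in block 0 (frames 0–17981) with 2833 frames into that block.
The block's first minute is 1800 frames and the rest 1798 each; 2833 frames reaches minute 1, so 0 × 18 + 1 × 2 = 2 labels have been skipped so far.
Adding those back, label number 2833 + 2 = 2835 at 30 labels/s is 94 s + 15 f = 0 h 1 min 34 s frame 15, i.e. 00:01:34;15.

00:01:34;15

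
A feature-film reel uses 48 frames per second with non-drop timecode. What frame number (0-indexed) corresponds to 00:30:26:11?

frame 87659

Total seconds to the label: (0 × 3600 + 30 × 60 + 26) = 1826.
Frame index = 1826 × 48 + 11 = 87659.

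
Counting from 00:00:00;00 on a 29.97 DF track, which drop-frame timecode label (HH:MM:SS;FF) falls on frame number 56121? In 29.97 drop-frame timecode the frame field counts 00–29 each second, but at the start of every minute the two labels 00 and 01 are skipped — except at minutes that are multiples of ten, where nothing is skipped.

00:31:12;17

Ten DF minutes hold 17982 frames, so frame 56121 lies in block 3 (frames 53946–71927) with 2175 frames into that block.
The block's first minute is 1800 frames and the rest 1798 each; 2175 frames reaches minute 1, so 3 × 18 + 1 × 2 = 56 labels have been skipped so far.
Adding those back, label number 56121 + 56 = 56177 at 30 labels/s is 1872 s + 17 f = 0 h 31 min 12 s frame 17, i.e. 00:31:12;17.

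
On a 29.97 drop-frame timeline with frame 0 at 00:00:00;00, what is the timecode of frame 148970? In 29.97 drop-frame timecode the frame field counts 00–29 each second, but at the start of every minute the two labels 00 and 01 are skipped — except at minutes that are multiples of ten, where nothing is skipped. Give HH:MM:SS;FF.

01:22:50;18

Each 10-minute DF block holds 10 × 60 × 30 − 9 × 2 = 17982 frames. 148970 ÷ 17982 → 8 full blocks, remainder 5114.
Within the partial block the first minute is 1800 frames and each further minute 1798, so 2 further minute boundaries passed. Total skipped labels = 18 × 8 + 2 × 2 = 148.
Non-drop label index = 148970 + 148 = 149118; at 30 labels/s that is 01:22:50:18, i.e. DF 01:22:50;18.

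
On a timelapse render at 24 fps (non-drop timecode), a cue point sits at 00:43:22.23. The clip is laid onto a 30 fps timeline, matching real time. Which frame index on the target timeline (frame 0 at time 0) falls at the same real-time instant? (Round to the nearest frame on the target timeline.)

frame 78089

Source frame index: (0×3600 + 43×60 + 22) × 24 + 23 = 62471.
Real time: 62471 / (24) = 62471/24 s.
Target frame: (62471/24) × (30) = 312355/4 ≈ 78088.750 → 78089.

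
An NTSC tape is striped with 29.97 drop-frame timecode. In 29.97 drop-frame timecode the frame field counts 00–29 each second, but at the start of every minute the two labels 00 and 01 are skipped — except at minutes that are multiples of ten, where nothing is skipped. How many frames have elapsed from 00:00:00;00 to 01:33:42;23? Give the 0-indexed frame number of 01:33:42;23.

Complete 10-minute blocks: 9, each 17982 frames → 161838.
Remaining 3 whole minutes in the current block: 1800 + 2 × 1798 = 5396 frames.
Within the current minute: 42 × 30 + 23 − 2 = 1281 (labels ;00/;01 skipped at this minute). Total = 161838 + 5396 + 1281 = 168515.

168515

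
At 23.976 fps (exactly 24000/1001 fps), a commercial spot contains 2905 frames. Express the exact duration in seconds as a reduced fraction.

Running time = 2905 ÷ (24000/1001) = 2905 × 1001/24000 = 581581/4800 s.

581581/4800 seconds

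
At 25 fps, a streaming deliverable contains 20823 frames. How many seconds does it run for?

Running time = 20823 / (25) = 832.92 s.

832.92 seconds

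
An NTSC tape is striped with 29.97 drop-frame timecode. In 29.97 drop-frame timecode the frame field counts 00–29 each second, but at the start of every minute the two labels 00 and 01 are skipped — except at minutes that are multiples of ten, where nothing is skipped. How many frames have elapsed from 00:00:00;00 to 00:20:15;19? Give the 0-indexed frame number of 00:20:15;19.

36433

Complete 10-minute blocks: 2, each 17982 frames → 35964.
Remaining 0 whole minutes in the current block: 0 frames.
Within the current minute: 15 × 30 + 19 = 469. Total = 35964 + 0 + 469 = 36433.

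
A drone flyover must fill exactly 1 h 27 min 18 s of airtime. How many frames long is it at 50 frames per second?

1 h 27 min 18 s = 5238 s.
Frames = 5238 × 50 = 261900.

261900 frames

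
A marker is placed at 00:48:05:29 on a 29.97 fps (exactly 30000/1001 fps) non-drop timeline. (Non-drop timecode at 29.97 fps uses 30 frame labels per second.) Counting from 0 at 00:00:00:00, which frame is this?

Total seconds to the label: (0 × 3600 + 48 × 60 + 5) = 2885.
Frame index = 2885 × 30 + 29 = 86579.

frame 86579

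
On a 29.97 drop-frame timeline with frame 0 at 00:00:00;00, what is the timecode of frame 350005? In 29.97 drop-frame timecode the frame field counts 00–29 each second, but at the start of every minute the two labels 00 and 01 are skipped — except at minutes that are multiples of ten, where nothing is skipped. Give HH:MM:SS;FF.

Ten DF minutes hold 17982 frames, so frame 350005 lies in block 19 (frames 341658–359639) with 8347 frames into that block.
The block's first minute is 1800 frames and the rest 1798 each; 8347 frames reaches minute 4, so 19 × 18 + 4 × 2 = 350 labels have been skipped so far.
Adding those back, label number 350005 + 350 = 350355 at 30 labels/s is 11678 s + 15 f = 3 h 14 min 38 s frame 15, i.e. 03:14:38;15.

03:14:38;15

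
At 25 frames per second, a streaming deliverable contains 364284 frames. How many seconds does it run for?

Running time = 364284 / (25) = 14571.36 s.

14571.36 seconds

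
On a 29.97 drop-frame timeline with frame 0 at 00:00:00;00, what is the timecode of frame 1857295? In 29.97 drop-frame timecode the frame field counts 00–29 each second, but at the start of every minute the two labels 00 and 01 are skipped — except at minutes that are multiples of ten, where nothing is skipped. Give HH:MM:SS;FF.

Each 10-minute DF block holds 10 × 60 × 30 − 9 × 2 = 17982 frames. 1857295 ÷ 17982 → 103 full blocks, remainder 5149.
Within the partial block the first minute is 1800 frames and each further minute 1798, so 2 further minute boundaries passed. Total skipped labels = 18 × 103 + 2 × 2 = 1858.
Non-drop label index = 1857295 + 1858 = 1859153; at 30 labels/s that is 17:12:51:23, i.e. DF 17:12:51;23.

17:12:51;23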